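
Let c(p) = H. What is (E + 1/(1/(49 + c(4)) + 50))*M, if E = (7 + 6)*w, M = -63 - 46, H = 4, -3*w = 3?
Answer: 3750690/2651 ≈ 1414.8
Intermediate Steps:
w = -1 (w = -⅓*3 = -1)
M = -109
c(p) = 4
E = -13 (E = (7 + 6)*(-1) = 13*(-1) = -13)
(E + 1/(1/(49 + c(4)) + 50))*M = (-13 + 1/(1/(49 + 4) + 50))*(-109) = (-13 + 1/(1/53 + 50))*(-109) = (-13 + 1/(2651/53))*(-109) = (-13 + 53/2651)*(-109) = -34410/2651*(-109) = 3750690/2651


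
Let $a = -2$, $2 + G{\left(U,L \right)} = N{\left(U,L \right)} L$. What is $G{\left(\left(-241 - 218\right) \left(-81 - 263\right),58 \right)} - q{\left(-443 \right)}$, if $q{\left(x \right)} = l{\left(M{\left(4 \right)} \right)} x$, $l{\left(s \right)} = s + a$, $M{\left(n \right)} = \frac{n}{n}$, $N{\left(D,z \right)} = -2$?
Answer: $-561$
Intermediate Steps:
$M{\left(n \right)} = 1$
$G{\left(U,L \right)} = -2 - 2 L$
$l{\left(s \right)} = -2 + s$ ($l{\left(s \right)} = s - 2 = -2 + s$)
$q{\left(x \right)} = - x$ ($q{\left(x \right)} = \left(-2 + 1\right) x = - x$)
$G{\left(\left(-241 - 218\right) \left(-81 - 263\right),58 \right)} - q{\left(-443 \right)} = \left(-2 - 116\right) - \left(-1\right) \left(-443\right) = \left(-2 - 116\right) - 443 = -118 - 443 = -561$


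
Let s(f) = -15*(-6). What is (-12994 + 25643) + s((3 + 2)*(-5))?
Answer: 12739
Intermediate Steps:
s(f) = 90
(-12994 + 25643) + s((3 + 2)*(-5)) = (-12994 + 25643) + 90 = 12649 + 90 = 12739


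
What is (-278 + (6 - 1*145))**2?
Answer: 173889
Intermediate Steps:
(-278 + (6 - 1*145))**2 = (-278 + (6 - 145))**2 = (-278 - 139)**2 = (-417)**2 = 173889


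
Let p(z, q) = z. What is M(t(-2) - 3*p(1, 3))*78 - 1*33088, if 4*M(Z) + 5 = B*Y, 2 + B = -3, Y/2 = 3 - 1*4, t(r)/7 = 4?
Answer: -65981/2 ≈ -32991.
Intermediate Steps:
t(r) = 28 (t(r) = 7*4 = 28)
Y = -2 (Y = 2*(3 - 1*4) = 2*(3 - 4) = 2*(-1) = -2)
B = -5 (B = -2 - 3 = -5)
M(Z) = 5/4 (M(Z) = -5/4 + (-5*(-2))/4 = -5/4 + (¼)*10 = -5/4 + 5/2 = 5/4)
M(t(-2) - 3*p(1, 3))*78 - 1*33088 = (5/4)*78 - 1*33088 = 195/2 - 33088 = -65981/2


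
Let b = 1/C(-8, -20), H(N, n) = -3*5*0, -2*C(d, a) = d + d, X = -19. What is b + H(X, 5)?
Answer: ⅛ ≈ 0.12500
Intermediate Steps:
C(d, a) = -d (C(d, a) = -(d + d)/2 = -d)
H(N, n) = 0 (H(N, n) = -15*0 = 0)
b = ⅛ (b = 1/(-1*(-8)) = 1/8 = ⅛ ≈ 0.12500)
b + H(X, 5) = ⅛ + 0 = ⅛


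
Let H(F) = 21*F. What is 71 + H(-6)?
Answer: -55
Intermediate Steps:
71 + H(-6) = 71 + 21*(-6) = 71 - 126 = -55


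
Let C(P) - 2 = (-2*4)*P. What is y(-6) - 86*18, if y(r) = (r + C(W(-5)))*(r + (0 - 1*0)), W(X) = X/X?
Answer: -1476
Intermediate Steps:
W(X) = 1
C(P) = 2 - 8*P (C(P) = 2 + (-2*4)*P = 2 - 8*P)
y(r) = r*(-6 + r) (y(r) = (r + (2 - 8*1))*(r + (0 - 1*0)) = (r + (2 - 8))*(r + (0 + 0)) = (r - 6)*(r + 0) = (-6 + r)*r = r*(-6 + r))
y(-6) - 86*18 = -6*(-6 - 6) - 86*18 = -6*(-12) - 1548 = 72 - 1548 = -1476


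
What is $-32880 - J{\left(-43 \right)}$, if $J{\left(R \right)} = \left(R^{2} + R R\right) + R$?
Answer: $-36535$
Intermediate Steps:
$J{\left(R \right)} = R + 2 R^{2}$ ($J{\left(R \right)} = \left(R^{2} + R^{2}\right) + R = 2 R^{2} + R = R + 2 R^{2}$)
$-32880 - J{\left(-43 \right)} = -32880 - - 43 \left(1 + 2 \left(-43\right)\right) = -32880 - - 43 \left(1 - 86\right) = -32880 - \left(-43\right) \left(-85\right) = -32880 - 3655 = -36535$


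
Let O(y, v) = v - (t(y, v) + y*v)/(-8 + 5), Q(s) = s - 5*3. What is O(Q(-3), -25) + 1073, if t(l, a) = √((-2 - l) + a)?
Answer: 1198 + I ≈ 1198.0 + 1.0*I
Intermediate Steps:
t(l, a) = √(-2 + a - l)
Q(s) = -15 + s (Q(s) = s - 15 = -15 + s)
O(y, v) = v + √(-2 + v - y)/3 + v*y/3 (O(y, v) = v - (√(-2 + v - y) + y*v)/(-8 + 5) = v - (√(-2 + v - y) + v*y)/(-3) = v - (√(-2 + v - y) + v*y)*(-1)/3 = v - (-√(-2 + v - y)/3 - v*y/3) = v + (√(-2 + v - y)/3 + v*y/3) = v + √(-2 + v - y)/3 + v*y/3)
O(Q(-3), -25) + 1073 = (-25 + √(-2 - 25 - (-15 - 3))/3 + (⅓)*(-25)*(-15 - 3)) + 1073 = (-25 + √(-2 - 25 - 1*(-18))/3 + (⅓)*(-25)*(-18)) + 1073 = (-25 + √(-2 - 25 + 18)/3 + 150) + 1073 = (-25 + √(-9)/3 + 150) + 1073 = (-25 + (3*I)/3 + 150) + 1073 = (-25 + I + 150) + 1073 = (125 + I) + 1073 = 1198 + I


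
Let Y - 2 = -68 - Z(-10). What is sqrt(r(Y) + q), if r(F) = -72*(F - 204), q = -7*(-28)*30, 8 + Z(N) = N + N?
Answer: 2*sqrt(5826) ≈ 152.66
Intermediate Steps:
Z(N) = -8 + 2*N (Z(N) = -8 + (N + N) = -8 + 2*N)
q = 5880 (q = 196*30 = 5880)
Y = -38 (Y = 2 + (-68 - (-8 + 2*(-10))) = 2 + (-68 - (-8 - 20)) = 2 + (-68 - 1*(-28)) = 2 + (-68 + 28) = 2 - 40 = -38)
r(F) = 14688 - 72*F (r(F) = -72*(-204 + F) = 14688 - 72*F)
sqrt(r(Y) + q) = sqrt((14688 - 72*(-38)) + 5880) = sqrt((14688 + 2736) + 5880) = sqrt(17424 + 5880) = sqrt(23304) = 2*sqrt(5826)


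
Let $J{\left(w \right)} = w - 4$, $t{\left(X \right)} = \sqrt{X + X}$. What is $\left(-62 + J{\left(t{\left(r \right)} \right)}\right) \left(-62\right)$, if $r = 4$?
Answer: $4092 - 124 \sqrt{2} \approx 3916.6$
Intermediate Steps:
$t{\left(X \right)} = \sqrt{2} \sqrt{X}$ ($t{\left(X \right)} = \sqrt{2 X} = \sqrt{2} \sqrt{X}$)
$J{\left(w \right)} = -4 + w$
$\left(-62 + J{\left(t{\left(r \right)} \right)}\right) \left(-62\right) = \left(-62 - \left(4 - \sqrt{2} \sqrt{4}\right)\right) \left(-62\right) = \left(-62 - \left(4 - \sqrt{2} \cdot 2\right)\right) \left(-62\right) = \left(-62 - \left(4 - 2 \sqrt{2}\right)\right) \left(-62\right) = \left(-66 + 2 \sqrt{2}\right) \left(-62\right) = 4092 - 124 \sqrt{2}$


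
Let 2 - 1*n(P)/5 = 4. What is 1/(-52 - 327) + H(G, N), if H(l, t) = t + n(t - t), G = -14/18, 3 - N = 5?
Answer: -4549/379 ≈ -12.003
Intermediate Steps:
N = -2 (N = 3 - 1*5 = 3 - 5 = -2)
n(P) = -10 (n(P) = 10 - 5*4 = 10 - 20 = -10)
G = -7/9 (G = -14*1/18 = -7/9 ≈ -0.77778)
H(l, t) = -10 + t (H(l, t) = t - 10 = -10 + t)
1/(-52 - 327) + H(G, N) = 1/(-52 - 327) + (-10 - 2) = 1/(-379) - 12 = -1/379 - 12 = -4549/379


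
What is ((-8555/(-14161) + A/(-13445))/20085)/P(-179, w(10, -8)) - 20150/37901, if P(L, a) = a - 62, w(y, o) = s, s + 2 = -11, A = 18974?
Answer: -5779129703039114311/10870224100148424375 ≈ -0.53165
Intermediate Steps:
s = -13 (s = -2 - 11 = -13)
w(y, o) = -13
P(L, a) = -62 + a
((-8555/(-14161) + A/(-13445))/20085)/P(-179, w(10, -8)) - 20150/37901 = ((-8555/(-14161) + 18974/(-13445))/20085)/(-62 - 13) - 20150/37901 = ((-8555*(-1/14161) + 18974*(-1/13445))*(1/20085))/(-75) - 20150*1/37901 = ((8555/14161 - 18974/13445)*(1/20085))*(-1/75) - 20150/37901 = -153668839/190394645*1/20085*(-1/75) - 20150/37901 = -153668839/3824076444825*(-1/75) - 20150/37901 = 153668839/286805733361875 - 20150/37901 = -5779129703039114311/10870224100148424375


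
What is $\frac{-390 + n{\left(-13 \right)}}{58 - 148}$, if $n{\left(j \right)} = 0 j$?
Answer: $\frac{13}{3} \approx 4.3333$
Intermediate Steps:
$n{\left(j \right)} = 0$
$\frac{-390 + n{\left(-13 \right)}}{58 - 148} = \frac{-390 + 0}{58 - 148} = - \frac{390}{-90} = \left(-390\right) \left(- \frac{1}{90}\right) = \frac{13}{3}$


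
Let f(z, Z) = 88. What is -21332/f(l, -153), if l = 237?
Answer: -5333/22 ≈ -242.41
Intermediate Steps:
-21332/f(l, -153) = -21332/88 = -21332*1/88 = -5333/22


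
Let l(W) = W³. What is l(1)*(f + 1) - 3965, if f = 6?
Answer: -3958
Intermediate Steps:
l(1)*(f + 1) - 3965 = 1³*(6 + 1) - 3965 = 1*7 - 3965 = 7 - 3965 = -3958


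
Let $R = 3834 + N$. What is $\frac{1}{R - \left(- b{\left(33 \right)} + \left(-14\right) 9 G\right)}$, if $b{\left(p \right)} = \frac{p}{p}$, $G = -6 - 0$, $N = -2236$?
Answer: $\frac{1}{843} \approx 0.0011862$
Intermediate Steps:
$G = -6$ ($G = -6 + 0 = -6$)
$b{\left(p \right)} = 1$
$R = 1598$ ($R = 3834 - 2236 = 1598$)
$\frac{1}{R - \left(- b{\left(33 \right)} + \left(-14\right) 9 G\right)} = \frac{1}{1598 + \left(1 - \left(-14\right) 9 \left(-6\right)\right)} = \frac{1}{1598 + \left(1 - \left(-126\right) \left(-6\right)\right)} = \frac{1}{1598 + \left(1 - 756\right)} = \frac{1}{1598 - 755} = \frac{1}{843}$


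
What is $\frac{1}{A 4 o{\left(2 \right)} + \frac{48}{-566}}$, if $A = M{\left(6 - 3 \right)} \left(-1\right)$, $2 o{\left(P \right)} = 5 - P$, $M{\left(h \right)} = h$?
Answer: $- \frac{283}{5118} \approx -0.055295$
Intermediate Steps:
$o{\left(P \right)} = \frac{5}{2} - \frac{P}{2}$ ($o{\left(P \right)} = \frac{5 - P}{2} = \frac{5}{2} - \frac{P}{2}$)
$A = -3$ ($A = \left(6 - 3\right) \left(-1\right) = 3 \left(-1\right) = -3$)
$\frac{1}{A 4 o{\left(2 \right)} + \frac{48}{-566}} = \frac{1}{\left(-3\right) 4 \left(\frac{5}{2} - 1\right) + \frac{48}{-566}} = \frac{1}{- 12 \left(\frac{5}{2} - 1\right) + 48 \left(- \frac{1}{566}\right)} = \frac{1}{\left(-12\right) \frac{3}{2} - \frac{24}{283}} = \frac{1}{-18 - \frac{24}{283}} = \frac{1}{- \frac{5118}{283}} = - \frac{283}{5118}$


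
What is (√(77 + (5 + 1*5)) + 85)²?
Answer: (85 + √87)² ≈ 8897.7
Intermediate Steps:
(√(77 + (5 + 1*5)) + 85)² = (√(77 + (5 + 5)) + 85)² = (√(77 + 10) + 85)² = (√87 + 85)² = (85 + √87)²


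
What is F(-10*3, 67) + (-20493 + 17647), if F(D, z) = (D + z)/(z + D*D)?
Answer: -2752045/967 ≈ -2846.0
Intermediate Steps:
F(D, z) = (D + z)/(z + D**2)
F(-10*3, 67) + (-20493 + 17647) = (-10*3 + 67)/(67 + (-10*3)**2) + (-20493 + 17647) = (-30 + 67)/(67 + (-30)**2) - 2846 = 37/(67 + 900) - 2846 = 37/967 - 2846 = -2752045/967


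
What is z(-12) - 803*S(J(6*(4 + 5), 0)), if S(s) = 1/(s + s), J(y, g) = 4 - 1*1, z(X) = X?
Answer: -875/6 ≈ -145.83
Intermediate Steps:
J(y, g) = 3 (J(y, g) = 4 - 1 = 3)
S(s) = 1/(2*s)
z(-12) - 803*S(J(6*(4 + 5), 0)) = -12 - 803/(2*3) = -12 - 803*⅙ = -12 - 803/6 = -875/6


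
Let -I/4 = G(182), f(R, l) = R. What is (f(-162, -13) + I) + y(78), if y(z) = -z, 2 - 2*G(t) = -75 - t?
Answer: -758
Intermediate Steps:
G(t) = 77/2 + t/2 (G(t) = 1 - (-75 - t)/2 = 1 + (75/2 + t/2) = 77/2 + t/2)
I = -518 (I = -4*(77/2 + (½)*182) = -4*(77/2 + 91) = -4*259/2 = -518)
(f(-162, -13) + I) + y(78) = (-162 - 518) - 1*78 = -680 - 78 = -758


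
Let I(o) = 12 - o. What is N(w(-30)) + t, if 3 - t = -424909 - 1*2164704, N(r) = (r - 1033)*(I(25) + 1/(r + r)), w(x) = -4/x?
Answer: 155950201/60 ≈ 2.5992e+6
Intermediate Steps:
N(r) = (-1033 + r)*(-13 + 1/(2*r)) (N(r) = (r - 1033)*((12 - 1*25) + 1/(r + r)) = (-1033 + r)*((12 - 25) + 1/(2*r)) = (-1033 + r)*(-13 + 1/(2*r)))
t = 2589616 (t = 3 - (-424909 - 1*2164704) = 3 - (-424909 - 2164704) = 3 - 1*(-2589613) = 3 + 2589613 = 2589616)
N(w(-30)) + t = (-1033 + (-4/(-30))*(26859 - (-104)/(-30)))/(2*((-4/(-30)))) + 2589616 = (-1033 + (-4*(-1/30))*(26859 - (-104)*(-1)/30))/(2*((-4*(-1/30)))) + 2589616 = (-1033 + 2*(26859 - 26*2/15)/15)/(2*(2/15)) + 2589616 = (½)*(15/2)*(-1033 + 2*(26859 - 52/15)/15) + 2589616 = (½)*(15/2)*(-1033 + (2/15)*(402833/15)) + 2589616 = (½)*(15/2)*(-1033 + 805666/225) + 2589616 = (½)*(15/2)*(573241/225) + 2589616 = 573241/60 + 2589616 = 155950201/60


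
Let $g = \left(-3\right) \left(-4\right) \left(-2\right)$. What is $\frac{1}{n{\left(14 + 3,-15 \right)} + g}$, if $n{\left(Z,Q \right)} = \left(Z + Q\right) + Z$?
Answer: $- \frac{1}{5} \approx -0.2$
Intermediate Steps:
$n{\left(Z,Q \right)} = Q + 2 Z$ ($n{\left(Z,Q \right)} = \left(Q + Z\right) + Z = Q + 2 Z$)
$g = -24$ ($g = 12 \left(-2\right) = -24$)
$\frac{1}{n{\left(14 + 3,-15 \right)} + g} = \frac{1}{\left(-15 + 2 \left(14 + 3\right)\right) - 24} = \frac{1}{\left(-15 + 2 \cdot 17\right) - 24} = \frac{1}{\left(-15 + 34\right) - 24} = \frac{1}{19 - 24} = \frac{1}{-5} = - \frac{1}{5}$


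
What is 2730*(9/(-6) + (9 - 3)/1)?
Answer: 12285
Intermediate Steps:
2730*(9/(-6) + (9 - 3)/1) = 2730*(9*(-1/6) + 6*1) = 2730*(-3/2 + 6) = 2730*(9/2) = 12285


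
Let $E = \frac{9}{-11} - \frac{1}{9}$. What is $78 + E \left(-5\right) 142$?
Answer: $\frac{73042}{99} \approx 737.8$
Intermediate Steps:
$E = - \frac{92}{99}$ ($E = 9 \left(- \frac{1}{11}\right) - \frac{1}{9} = - \frac{9}{11} - \frac{1}{9} = - \frac{92}{99} \approx -0.92929$)
$78 + E \left(-5\right) 142 = 78 + \left(- \frac{92}{99}\right) \left(-5\right) 142 = 78 + \frac{460}{99} \cdot 142 = 78 + \frac{65320}{99} = \frac{73042}{99}$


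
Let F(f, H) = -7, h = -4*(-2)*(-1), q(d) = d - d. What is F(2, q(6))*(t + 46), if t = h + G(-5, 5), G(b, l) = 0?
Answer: -266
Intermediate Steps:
q(d) = 0
h = -8 (h = 8*(-1) = -8)
t = -8 (t = -8 + 0 = -8)
F(2, q(6))*(t + 46) = -7*(-8 + 46) = -7*38 = -266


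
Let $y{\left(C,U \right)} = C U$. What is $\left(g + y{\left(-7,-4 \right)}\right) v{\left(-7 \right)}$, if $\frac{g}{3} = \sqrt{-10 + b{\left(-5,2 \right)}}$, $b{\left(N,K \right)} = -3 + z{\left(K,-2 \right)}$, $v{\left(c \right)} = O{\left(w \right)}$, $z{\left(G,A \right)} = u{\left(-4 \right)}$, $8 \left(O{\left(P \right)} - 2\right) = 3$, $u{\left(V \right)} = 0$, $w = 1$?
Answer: $\frac{133}{2} + \frac{57 i \sqrt{13}}{8} \approx 66.5 + 25.69 i$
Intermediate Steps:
$O{\left(P \right)} = \frac{19}{8}$ ($O{\left(P \right)} = 2 + \frac{1}{8} \cdot 3 = 2 + \frac{3}{8} = \frac{19}{8}$)
$z{\left(G,A \right)} = 0$
$v{\left(c \right)} = \frac{19}{8}$
$b{\left(N,K \right)} = -3$ ($b{\left(N,K \right)} = -3 + 0 = -3$)
$g = 3 i \sqrt{13}$ ($g = 3 \sqrt{-10 - 3} = 3 \sqrt{-13} = 3 i \sqrt{13} \approx 10.817 i$)
$\left(g + y{\left(-7,-4 \right)}\right) v{\left(-7 \right)} = \left(3 i \sqrt{13} - -28\right) \frac{19}{8} = \left(3 i \sqrt{13} + 28\right) \frac{19}{8} = \left(28 + 3 i \sqrt{13}\right) \frac{19}{8} = \frac{133}{2} + \frac{57 i \sqrt{13}}{8}$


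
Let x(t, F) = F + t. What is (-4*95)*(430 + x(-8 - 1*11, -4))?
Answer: -154660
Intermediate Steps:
(-4*95)*(430 + x(-8 - 1*11, -4)) = (-4*95)*(430 + (-4 + (-8 - 1*11))) = -380*(430 + (-4 + (-8 - 11))) = -380*(430 + (-4 - 19)) = -380*(430 - 23) = -380*407 = -154660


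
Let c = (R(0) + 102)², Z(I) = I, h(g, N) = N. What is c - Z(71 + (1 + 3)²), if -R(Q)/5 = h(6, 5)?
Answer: 5842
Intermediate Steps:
R(Q) = -25 (R(Q) = -5*5 = -25)
c = 5929 (c = (-25 + 102)² = 77² = 5929)
c - Z(71 + (1 + 3)²) = 5929 - (71 + (1 + 3)²) = 5929 - (71 + 4²) = 5929 - (71 + 16) = 5929 - 1*87 = 5929 - 87 = 5842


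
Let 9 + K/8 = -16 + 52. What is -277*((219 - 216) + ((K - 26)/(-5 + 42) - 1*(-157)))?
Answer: -1692470/37 ≈ -45742.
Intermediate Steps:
K = 216 (K = -72 + 8*(-16 + 52) = -72 + 8*36 = -72 + 288 = 216)
-277*((219 - 216) + ((K - 26)/(-5 + 42) - 1*(-157))) = -277*((219 - 216) + ((216 - 26)/(-5 + 42) - 1*(-157))) = -277*(3 + (190/37 + 157)) = -277*(3 + 5999/37) = -277*6110/37 = -1692470/37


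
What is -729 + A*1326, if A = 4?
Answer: 4575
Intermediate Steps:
-729 + A*1326 = -729 + 4*1326 = -729 + 5304 = 4575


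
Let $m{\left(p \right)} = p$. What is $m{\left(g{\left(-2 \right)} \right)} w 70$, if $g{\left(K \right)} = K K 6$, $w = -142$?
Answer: $-238560$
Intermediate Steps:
$g{\left(K \right)} = 6 K^{2}$ ($g{\left(K \right)} = K^{2} \cdot 6 = 6 K^{2}$)
$m{\left(g{\left(-2 \right)} \right)} w 70 = 6 \left(-2\right)^{2} \left(-142\right) 70 = 6 \cdot 4 \left(-142\right) 70 = 24 \left(-142\right) 70 = \left(-3408\right) 70 = -238560$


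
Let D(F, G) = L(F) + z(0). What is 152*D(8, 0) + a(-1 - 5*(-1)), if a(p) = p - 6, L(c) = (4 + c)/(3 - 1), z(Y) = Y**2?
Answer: 910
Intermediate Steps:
L(c) = 2 + c/2 (L(c) = (4 + c)/2 = (4 + c)*(1/2) = 2 + c/2)
D(F, G) = 2 + F/2 (D(F, G) = (2 + F/2) + 0**2 = (2 + F/2) + 0 = 2 + F/2)
a(p) = -6 + p
152*D(8, 0) + a(-1 - 5*(-1)) = 152*(2 + (1/2)*8) + (-6 + (-1 - 5*(-1))) = 152*(2 + 4) + (-6 + (-1 + 5)) = 152*6 + (-6 + 4) = 912 - 2 = 910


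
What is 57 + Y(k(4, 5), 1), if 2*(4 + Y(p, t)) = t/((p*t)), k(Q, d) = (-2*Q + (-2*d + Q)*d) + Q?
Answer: 3603/68 ≈ 52.985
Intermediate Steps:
k(Q, d) = -Q + d*(Q - 2*d) (k(Q, d) = (-2*Q + (Q - 2*d)*d) + Q = (-2*Q + d*(Q - 2*d)) + Q = -Q + d*(Q - 2*d))
Y(p, t) = -4 + 1/(2*p) (Y(p, t) = -4 + (t/((p*t)))/2 = -4 + (t*(1/(p*t)))/2 = -4 + 1/(2*p))
57 + Y(k(4, 5), 1) = 57 + (-4 + 1/(2*(-1*4 - 2*5² + 4*5))) = 57 + (-4 + 1/(2*(-4 - 2*25 + 20))) = 57 + (-4 + 1/(2*(-4 - 50 + 20))) = 57 + (-4 + (½)/(-34)) = 57 + (-4 + (½)*(-1/34)) = 57 + (-4 - 1/68) = 57 - 273/68 = 3603/68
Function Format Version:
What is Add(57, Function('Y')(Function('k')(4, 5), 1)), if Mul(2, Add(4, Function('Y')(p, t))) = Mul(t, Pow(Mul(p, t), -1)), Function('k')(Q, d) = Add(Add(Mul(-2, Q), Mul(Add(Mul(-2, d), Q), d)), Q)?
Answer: Rational(3603, 68) ≈ 52.985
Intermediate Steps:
Function('k')(Q, d) = Add(Mul(-1, Q), Mul(d, Add(Q, Mul(-2, d)))) (Function('k')(Q, d) = Add(Add(Mul(-2, Q), Mul(Add(Q, Mul(-2, d)), d)), Q) = Add(Add(Mul(-2, Q), Mul(d, Add(Q, Mul(-2, d)))), Q) = Add(Mul(-1, Q), Mul(d, Add(Q, Mul(-2, d)))))
Function('Y')(p, t) = Add(-4, Mul(Rational(1, 2), Pow(p, -1))) (Function('Y')(p, t) = Add(-4, Mul(Rational(1, 2), Mul(t, Pow(Mul(p, t), -1)))) = Add(-4, Mul(Rational(1, 2), Mul(t, Mul(Pow(p, -1), Pow(t, -1))))) = Add(-4, Mul(Rational(1, 2), Pow(p, -1))))
Add(57, Function('Y')(Function('k')(4, 5), 1)) = Add(57, Add(-4, Mul(Rational(1, 2), Pow(Add(Mul(-1, 4), Mul(-2, Pow(5, 2)), Mul(4, 5)), -1)))) = Add(57, Add(-4, Mul(Rational(1, 2), Pow(Add(-4, Mul(-2, 25), 20), -1)))) = Add(57, Add(-4, Mul(Rational(1, 2), Pow(Add(-4, -50, 20), -1)))) = Add(57, Add(-4, Mul(Rational(1, 2), Pow(-34, -1)))) = Add(57, Add(-4, Mul(Rational(1, 2), Rational(-1, 34)))) = Add(57, Add(-4, Rational(-1, 68))) = Add(57, Rational(-273, 68)) = Rational(3603, 68)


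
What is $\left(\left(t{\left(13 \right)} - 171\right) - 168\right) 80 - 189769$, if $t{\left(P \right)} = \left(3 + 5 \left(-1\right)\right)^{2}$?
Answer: $-216569$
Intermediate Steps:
$t{\left(P \right)} = 4$ ($t{\left(P \right)} = \left(3 - 5\right)^{2} = \left(-2\right)^{2} = 4$)
$\left(\left(t{\left(13 \right)} - 171\right) - 168\right) 80 - 189769 = \left(\left(4 - 171\right) - 168\right) 80 - 189769 = \left(-167 - 168\right) 80 - 189769 = \left(-335\right) 80 - 189769 = -26800 - 189769 = -216569$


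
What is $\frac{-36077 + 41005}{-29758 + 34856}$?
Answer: $\frac{2464}{2549} \approx 0.96665$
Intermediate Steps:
$\frac{-36077 + 41005}{-29758 + 34856} = \frac{4928}{5098} = 4928 \cdot \frac{1}{5098} = \frac{2464}{2549}$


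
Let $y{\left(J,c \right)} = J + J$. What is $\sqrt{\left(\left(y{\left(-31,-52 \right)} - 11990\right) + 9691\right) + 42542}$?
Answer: $\sqrt{40181} \approx 200.45$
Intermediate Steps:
$y{\left(J,c \right)} = 2 J$
$\sqrt{\left(\left(y{\left(-31,-52 \right)} - 11990\right) + 9691\right) + 42542} = \sqrt{\left(\left(2 \left(-31\right) - 11990\right) + 9691\right) + 42542} = \sqrt{\left(\left(-62 - 11990\right) + 9691\right) + 42542} = \sqrt{\left(-12052 + 9691\right) + 42542} = \sqrt{-2361 + 42542} = \sqrt{40181}$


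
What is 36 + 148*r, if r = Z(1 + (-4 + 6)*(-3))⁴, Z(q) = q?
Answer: 92536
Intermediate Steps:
r = 625 (r = (1 + (-4 + 6)*(-3))⁴ = (1 + 2*(-3))⁴ = (1 - 6)⁴ = (-5)⁴ = 625)
36 + 148*r = 36 + 148*625 = 36 + 92500 = 92536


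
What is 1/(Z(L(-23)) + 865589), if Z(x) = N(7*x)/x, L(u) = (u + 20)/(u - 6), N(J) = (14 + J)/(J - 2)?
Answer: 111/96067996 ≈ 1.1554e-6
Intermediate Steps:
N(J) = (14 + J)/(-2 + J)
L(u) = (20 + u)/(-6 + u)
Z(x) = (14 + 7*x)/(x*(-2 + 7*x)) (Z(x) = ((14 + 7*x)/(-2 + 7*x))/x = (14 + 7*x)/(x*(-2 + 7*x)))
1/(Z(L(-23)) + 865589) = 1/(7*(2 + (20 - 23)/(-6 - 23))/((((20 - 23)/(-6 - 23)))*(-2 + 7*((20 - 23)/(-6 - 23)))) + 865589) = 1/(7*(2 - 3/(-29))/(((-3/(-29)))*(-2 + 7*(-3/(-29)))) + 865589) = 1/(7*(2 - 1/29*(-3))/(((-1/29*(-3)))*(-2 + 7*(-1/29*(-3)))) + 865589) = 1/(7*(2 + 3/29)/((3/29)*(-2 + 7*(3/29))) + 865589) = 1/(7*(29/3)*(61/29)/(-2 + 21/29) + 865589) = 1/(7*(29/3)*(61/29)/(-37/29) + 865589) = 1/(7*(29/3)*(-29/37)*(61/29) + 865589) = 1/(-12383/111 + 865589) = 1/(96067996/111) = 111/96067996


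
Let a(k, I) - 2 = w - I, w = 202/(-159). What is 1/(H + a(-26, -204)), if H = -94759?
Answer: -159/15034129 ≈ -1.0576e-5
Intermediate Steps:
w = -202/159 (w = 202*(-1/159) = -202/159 ≈ -1.2704)
a(k, I) = 116/159 - I (a(k, I) = 2 + (-202/159 - I) = 116/159 - I)
1/(H + a(-26, -204)) = 1/(-94759 + (116/159 - 1*(-204))) = 1/(-94759 + (116/159 + 204)) = 1/(-94759 + 32552/159) = 1/(-15034129/159) = -159/15034129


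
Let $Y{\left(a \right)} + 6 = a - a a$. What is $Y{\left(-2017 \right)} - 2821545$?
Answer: $-6891857$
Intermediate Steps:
$Y{\left(a \right)} = -6 + a - a^{2}$ ($Y{\left(a \right)} = -6 + \left(a - a a\right) = -6 - \left(a^{2} - a\right) = -6 + a - a^{2}$)
$Y{\left(-2017 \right)} - 2821545 = \left(-6 - 2017 - \left(-2017\right)^{2}\right) - 2821545 = \left(-6 - 2017 - 4068289\right) - 2821545 = -4070312 - 2821545 = -6891857$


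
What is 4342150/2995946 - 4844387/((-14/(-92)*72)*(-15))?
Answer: 166913707997173/5662337940 ≈ 29478.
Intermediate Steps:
4342150/2995946 - 4844387/((-14/(-92)*72)*(-15)) = 4342150*(1/2995946) - 4844387/((-14*(-1/92)*72)*(-15)) = 2171075/1497973 - 4844387/(((7/46)*72)*(-15)) = 2171075/1497973 - 4844387/((252/23)*(-15)) = 2171075/1497973 - 4844387/(-3780/23) = 2171075/1497973 - 4844387*(-23/3780) = 2171075/1497973 + 111420901/3780 = 166913707997173/5662337940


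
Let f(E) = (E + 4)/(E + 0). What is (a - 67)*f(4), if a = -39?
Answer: -212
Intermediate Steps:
f(E) = (4 + E)/E
(a - 67)*f(4) = (-39 - 67)*((4 + 4)/4) = -53*8/2 = -106*2 = -212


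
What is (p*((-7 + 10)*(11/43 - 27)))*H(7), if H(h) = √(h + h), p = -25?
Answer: 86250*√14/43 ≈ 7505.1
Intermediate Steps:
H(h) = √2*√h (H(h) = √(2*h) = √2*√h)
(p*((-7 + 10)*(11/43 - 27)))*H(7) = (-25*(-7 + 10)*(11/43 - 27))*(√2*√7) = (-75*(11*(1/43) - 27))*√14 = (-75*(11/43 - 27))*√14 = (-75*(-1150)/43)*√14 = (-25*(-3450/43))*√14 = 86250*√14/43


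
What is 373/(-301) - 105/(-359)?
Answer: -102302/108059 ≈ -0.94672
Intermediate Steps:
373/(-301) - 105/(-359) = 373*(-1/301) - 105*(-1/359) = -373/301 + 105/359 = -102302/108059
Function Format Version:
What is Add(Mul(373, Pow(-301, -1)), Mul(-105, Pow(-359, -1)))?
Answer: Rational(-102302, 108059) ≈ -0.94672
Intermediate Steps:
Add(Mul(373, Pow(-301, -1)), Mul(-105, Pow(-359, -1))) = Add(Mul(373, Rational(-1, 301)), Mul(-105, Rational(-1, 359))) = Add(Rational(-373, 301), Rational(105, 359)) = Rational(-102302, 108059)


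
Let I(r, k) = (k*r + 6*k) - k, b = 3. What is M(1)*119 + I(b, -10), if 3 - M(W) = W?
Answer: 158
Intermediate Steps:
M(W) = 3 - W
I(r, k) = 5*k + k*r (I(r, k) = (6*k + k*r) - k = 5*k + k*r)
M(1)*119 + I(b, -10) = (3 - 1*1)*119 - 10*(5 + 3) = (3 - 1)*119 - 10*8 = 2*119 - 80 = 238 - 80 = 158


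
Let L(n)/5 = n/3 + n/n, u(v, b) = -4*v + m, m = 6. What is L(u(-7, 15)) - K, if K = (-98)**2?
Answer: -28627/3 ≈ -9542.3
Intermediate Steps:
u(v, b) = 6 - 4*v (u(v, b) = -4*v + 6 = 6 - 4*v)
K = 9604
L(n) = 5 + 5*n/3 (L(n) = 5*(n/3 + n/n) = 5*(n*(1/3) + 1) = 5*(n/3 + 1) = 5*(1 + n/3) = 5 + 5*n/3)
L(u(-7, 15)) - K = (5 + 5*(6 - 4*(-7))/3) - 1*9604 = (5 + 5*(6 + 28)/3) - 9604 = (5 + (5/3)*34) - 9604 = (5 + 170/3) - 9604 = 185/3 - 9604 = -28627/3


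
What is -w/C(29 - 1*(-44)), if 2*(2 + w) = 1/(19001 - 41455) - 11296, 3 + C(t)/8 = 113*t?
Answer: 253730201/2962490944 ≈ 0.085648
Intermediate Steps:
C(t) = -24 + 904*t (C(t) = -24 + 8*(113*t) = -24 + 904*t)
w = -253730201/44908 (w = -2 + (1/(19001 - 41455) - 11296)/2 = -2 + (1/(-22454) - 11296)/2 = -2 + (-1/22454 - 11296)/2 = -2 + (1/2)*(-253640385/22454) = -2 - 253640385/44908 = -253730201/44908 ≈ -5650.0)
-w/C(29 - 1*(-44)) = -(-253730201)/(44908*(-24 + 904*(29 - 1*(-44)))) = -(-253730201)/(44908*(-24 + 904*(29 + 44))) = -(-253730201)/(44908*(-24 + 904*73)) = -(-253730201)/(44908*(-24 + 65992)) = -(-253730201)/(44908*65968) = -1*(-253730201/2962490944) = 253730201/2962490944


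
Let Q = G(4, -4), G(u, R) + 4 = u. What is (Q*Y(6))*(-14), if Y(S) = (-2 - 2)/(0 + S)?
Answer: 0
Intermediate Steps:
G(u, R) = -4 + u
Q = 0 (Q = -4 + 4 = 0)
Y(S) = -4/S
(Q*Y(6))*(-14) = (0*(-4/6))*(-14) = (0*(-4*⅙))*(-14) = (0*(-⅔))*(-14) = 0*(-14) = 0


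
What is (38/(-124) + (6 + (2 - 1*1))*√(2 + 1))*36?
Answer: -342/31 + 252*√3 ≈ 425.44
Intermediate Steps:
(38/(-124) + (6 + (2 - 1*1))*√(2 + 1))*36 = (38*(-1/124) + (6 + (2 - 1))*√3)*36 = (-19/62 + (6 + 1)*√3)*36 = (-19/62 + 7*√3)*36 = -342/31 + 252*√3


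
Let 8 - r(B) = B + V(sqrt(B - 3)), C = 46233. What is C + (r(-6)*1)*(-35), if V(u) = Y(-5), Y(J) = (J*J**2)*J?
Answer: 67618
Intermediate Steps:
Y(J) = J**4 (Y(J) = J**3*J = J**4)
V(u) = 625 (V(u) = (-5)**4 = 625)
r(B) = -617 - B (r(B) = 8 - (B + 625) = 8 - (625 + B) = 8 + (-625 - B) = -617 - B)
C + (r(-6)*1)*(-35) = 46233 + ((-617 - 1*(-6))*1)*(-35) = 46233 + ((-617 + 6)*1)*(-35) = 46233 - 611*1*(-35) = 46233 - 611*(-35) = 46233 + 21385 = 67618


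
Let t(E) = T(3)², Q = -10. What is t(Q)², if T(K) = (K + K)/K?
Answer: 16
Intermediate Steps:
T(K) = 2 (T(K) = (2*K)/K = 2)
t(E) = 4 (t(E) = 2² = 4)
t(Q)² = 4² = 16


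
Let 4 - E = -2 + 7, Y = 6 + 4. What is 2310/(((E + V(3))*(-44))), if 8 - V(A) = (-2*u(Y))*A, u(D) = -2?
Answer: 21/2 ≈ 10.500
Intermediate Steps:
Y = 10
E = -1 (E = 4 - (-2 + 7) = 4 - 1*5 = 4 - 5 = -1)
V(A) = 8 - 4*A (V(A) = 8 - (-2*(-2))*A = 8 - 4*A)
2310/(((E + V(3))*(-44))) = 2310/(((-1 + (8 - 4*3))*(-44))) = 2310/(((-1 + (8 - 12))*(-44))) = 2310/(((-1 - 4)*(-44))) = 2310/((-5*(-44))) = 2310/220 = 2310*(1/220) = 21/2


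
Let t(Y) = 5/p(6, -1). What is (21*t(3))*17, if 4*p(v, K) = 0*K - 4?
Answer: -1785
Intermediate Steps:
p(v, K) = -1 (p(v, K) = (0*K - 4)/4 = (0 - 4)/4 = (¼)*(-4) = -1)
t(Y) = -5 (t(Y) = 5/(-1) = 5*(-1) = -5)
(21*t(3))*17 = (21*(-5))*17 = -105*17 = -1785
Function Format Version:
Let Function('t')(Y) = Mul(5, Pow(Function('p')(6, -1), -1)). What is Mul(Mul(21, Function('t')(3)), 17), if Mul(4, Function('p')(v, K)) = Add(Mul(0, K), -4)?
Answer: -1785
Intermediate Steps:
Function('p')(v, K) = -1 (Function('p')(v, K) = Mul(Rational(1, 4), Add(Mul(0, K), -4)) = Mul(Rational(1, 4), Add(0, -4)) = Mul(Rational(1, 4), -4) = -1)
Function('t')(Y) = -5 (Function('t')(Y) = Mul(5, Pow(-1, -1)) = Mul(5, -1) = -5)
Mul(Mul(21, Function('t')(3)), 17) = Mul(Mul(21, -5), 17) = Mul(-105, 17) = -1785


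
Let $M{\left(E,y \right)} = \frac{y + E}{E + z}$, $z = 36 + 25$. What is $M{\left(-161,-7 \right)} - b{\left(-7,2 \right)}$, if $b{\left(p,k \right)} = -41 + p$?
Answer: $\frac{1242}{25} \approx 49.68$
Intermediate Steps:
$z = 61$
$M{\left(E,y \right)} = \frac{E + y}{61 + E}$ ($M{\left(E,y \right)} = \frac{y + E}{E + 61} = \frac{E + y}{61 + E}$)
$M{\left(-161,-7 \right)} - b{\left(-7,2 \right)} = \frac{-161 - 7}{61 - 161} - \left(-41 - 7\right) = \frac{1}{-100} \left(-168\right) - -48 = \left(- \frac{1}{100}\right) \left(-168\right) + 48 = \frac{42}{25} + 48 = \frac{1242}{25}$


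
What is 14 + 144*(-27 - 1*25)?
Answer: -7474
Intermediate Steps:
14 + 144*(-27 - 1*25) = 14 + 144*(-27 - 25) = 14 + 144*(-52) = 14 - 7488 = -7474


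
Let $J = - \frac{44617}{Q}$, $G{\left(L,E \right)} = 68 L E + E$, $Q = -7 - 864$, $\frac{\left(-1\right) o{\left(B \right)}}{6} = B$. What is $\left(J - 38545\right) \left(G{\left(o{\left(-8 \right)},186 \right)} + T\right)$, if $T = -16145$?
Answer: $- \frac{19819955669310}{871} \approx -2.2755 \cdot 10^{10}$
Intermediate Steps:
$o{\left(B \right)} = - 6 B$
$Q = -871$ ($Q = -7 - 864 = -871$)
$G{\left(L,E \right)} = E + 68 E L$ ($G{\left(L,E \right)} = 68 E L + E = E + 68 E L$)
$J = \frac{44617}{871}$ ($J = - \frac{44617}{-871} = \left(-44617\right) \left(- \frac{1}{871}\right) = \frac{44617}{871} \approx 51.225$)
$\left(J - 38545\right) \left(G{\left(o{\left(-8 \right)},186 \right)} + T\right) = \left(\frac{44617}{871} - 38545\right) \left(186 \left(1 + 68 \left(\left(-6\right) \left(-8\right)\right)\right) - 16145\right) = - \frac{33528078 \left(186 \left(1 + 68 \cdot 48\right) - 16145\right)}{871} = - \frac{33528078 \left(186 \left(1 + 3264\right) - 16145\right)}{871} = - \frac{33528078 \left(186 \cdot 3265 - 16145\right)}{871} = - \frac{33528078 \left(607290 - 16145\right)}{871} = \left(- \frac{33528078}{871}\right) 591145 = - \frac{19819955669310}{871}$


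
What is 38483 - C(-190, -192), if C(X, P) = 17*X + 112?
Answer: 41601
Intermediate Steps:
C(X, P) = 112 + 17*X
38483 - C(-190, -192) = 38483 - (112 + 17*(-190)) = 38483 - (112 - 3230) = 38483 - 1*(-3118) = 38483 + 3118 = 41601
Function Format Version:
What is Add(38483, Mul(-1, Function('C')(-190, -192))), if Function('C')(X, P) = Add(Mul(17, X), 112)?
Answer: 41601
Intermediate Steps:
Function('C')(X, P) = Add(112, Mul(17, X))
Add(38483, Mul(-1, Function('C')(-190, -192))) = Add(38483, Mul(-1, Add(112, Mul(17, -190)))) = Add(38483, Mul(-1, Add(112, -3230))) = Add(38483, Mul(-1, -3118)) = Add(38483, 3118) = 41601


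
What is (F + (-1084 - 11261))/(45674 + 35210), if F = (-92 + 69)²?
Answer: -2954/20221 ≈ -0.14609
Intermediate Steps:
F = 529 (F = (-23)² = 529)
(F + (-1084 - 11261))/(45674 + 35210) = (529 + (-1084 - 11261))/(45674 + 35210) = (529 - 12345)/80884 = -11816*1/80884 = -2954/20221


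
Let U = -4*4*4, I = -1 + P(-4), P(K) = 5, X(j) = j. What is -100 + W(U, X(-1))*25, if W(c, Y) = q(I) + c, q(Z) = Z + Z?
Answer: -1500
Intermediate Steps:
I = 4 (I = -1 + 5 = 4)
U = -64 (U = -16*4 = -64)
q(Z) = 2*Z
W(c, Y) = 8 + c (W(c, Y) = 2*4 + c = 8 + c)
-100 + W(U, X(-1))*25 = -100 + (8 - 64)*25 = -100 - 56*25 = -100 - 1400 = -1500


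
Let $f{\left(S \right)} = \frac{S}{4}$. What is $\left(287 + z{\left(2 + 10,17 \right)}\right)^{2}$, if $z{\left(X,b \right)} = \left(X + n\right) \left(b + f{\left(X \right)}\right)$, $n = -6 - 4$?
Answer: $106929$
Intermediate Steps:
$f{\left(S \right)} = \frac{S}{4}$ ($f{\left(S \right)} = S \frac{1}{4} = \frac{S}{4}$)
$n = -10$
$z{\left(X,b \right)} = \left(-10 + X\right) \left(b + \frac{X}{4}\right)$ ($z{\left(X,b \right)} = \left(X - 10\right) \left(b + \frac{X}{4}\right) = \left(-10 + X\right) \left(b + \frac{X}{4}\right)$)
$\left(287 + z{\left(2 + 10,17 \right)}\right)^{2} = \left(287 - \left(170 - \frac{\left(2 + 10\right)^{2}}{4} + \frac{5 \left(2 + 10\right)}{2} - \left(2 + 10\right) 17\right)\right)^{2} = \left(287 + \left(-170 - 30 + \frac{12^{2}}{4} + 12 \cdot 17\right)\right)^{2} = \left(287 + \left(-170 - 30 + \frac{1}{4} \cdot 144 + 204\right)\right)^{2} = \left(287 + \left(-170 - 30 + 36 + 204\right)\right)^{2} = \left(287 + 40\right)^{2} = 327^{2} = 106929$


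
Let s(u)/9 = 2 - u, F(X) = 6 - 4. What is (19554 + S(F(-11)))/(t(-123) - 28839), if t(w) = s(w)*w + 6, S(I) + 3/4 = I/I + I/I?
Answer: -78221/668832 ≈ -0.11695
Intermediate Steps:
F(X) = 2
s(u) = 18 - 9*u (s(u) = 9*(2 - u) = 18 - 9*u)
S(I) = 5/4 (S(I) = -3/4 + (I/I + I/I) = -3/4 + (1 + 1) = -3/4 + 2 = 5/4)
t(w) = 6 + w*(18 - 9*w) (t(w) = (18 - 9*w)*w + 6 = w*(18 - 9*w) + 6 = 6 + w*(18 - 9*w))
(19554 + S(F(-11)))/(t(-123) - 28839) = (19554 + 5/4)/((6 - 9*(-123)*(-2 - 123)) - 28839) = 78221/(4*((6 - 9*(-123)*(-125)) - 28839)) = 78221/(4*((6 - 138375) - 28839)) = 78221/(4*(-138369 - 28839)) = (78221/4)/(-167208) = (78221/4)*(-1/167208) = -78221/668832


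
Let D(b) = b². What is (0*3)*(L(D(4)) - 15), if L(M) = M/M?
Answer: 0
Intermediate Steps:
L(M) = 1
(0*3)*(L(D(4)) - 15) = (0*3)*(1 - 15) = 0*(-14) = 0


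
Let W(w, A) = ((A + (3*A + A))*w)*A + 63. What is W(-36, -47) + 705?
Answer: -396852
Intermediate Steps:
W(w, A) = 63 + 5*w*A**2 (W(w, A) = ((A + 4*A)*w)*A + 63 = ((5*A)*w)*A + 63 = (5*A*w)*A + 63 = 5*w*A**2 + 63 = 63 + 5*w*A**2)
W(-36, -47) + 705 = (63 + 5*(-36)*(-47)**2) + 705 = (63 + 5*(-36)*2209) + 705 = (63 - 397620) + 705 = -397557 + 705 = -396852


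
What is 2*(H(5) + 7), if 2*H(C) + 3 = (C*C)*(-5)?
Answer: -114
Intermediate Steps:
H(C) = -3/2 - 5*C²/2 (H(C) = -3/2 + ((C*C)*(-5))/2 = -3/2 + (C²*(-5))/2 = -3/2 + (-5*C²)/2 = -3/2 - 5*C²/2)
2*(H(5) + 7) = 2*((-3/2 - 5/2*5²) + 7) = 2*((-3/2 - 5/2*25) + 7) = 2*((-3/2 - 125/2) + 7) = 2*(-64 + 7) = 2*(-57) = -114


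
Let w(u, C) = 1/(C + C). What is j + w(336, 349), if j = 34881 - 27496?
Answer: 5154731/698 ≈ 7385.0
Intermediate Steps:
w(u, C) = 1/(2*C)
j = 7385
j + w(336, 349) = 7385 + (½)/349 = 7385 + (½)*(1/349) = 7385 + 1/698 = 5154731/698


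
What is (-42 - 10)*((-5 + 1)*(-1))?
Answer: -208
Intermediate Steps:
(-42 - 10)*((-5 + 1)*(-1)) = -(-208)*(-1) = -52*4 = -208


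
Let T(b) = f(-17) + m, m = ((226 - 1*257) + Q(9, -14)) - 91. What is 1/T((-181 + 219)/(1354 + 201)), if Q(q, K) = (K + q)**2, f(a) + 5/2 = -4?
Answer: -2/207 ≈ -0.0096618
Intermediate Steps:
f(a) = -13/2 (f(a) = -5/2 - 4 = -13/2)
m = -97 (m = ((226 - 1*257) + (-14 + 9)**2) - 91 = ((226 - 257) + (-5)**2) - 91 = (-31 + 25) - 91 = -6 - 91 = -97)
T(b) = -207/2 (T(b) = -13/2 - 97 = -207/2)
1/T((-181 + 219)/(1354 + 201)) = 1/(-207/2) = -2/207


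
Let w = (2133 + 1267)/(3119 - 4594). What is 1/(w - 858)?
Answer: -59/50758 ≈ -0.0011624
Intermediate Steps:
w = -136/59 (w = 3400/(-1475) = 3400*(-1/1475) = -136/59 ≈ -2.3051)
1/(w - 858) = 1/(-136/59 - 858) = 1/(-50758/59) = -59/50758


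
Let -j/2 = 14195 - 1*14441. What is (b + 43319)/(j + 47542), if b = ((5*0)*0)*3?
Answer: 43319/48034 ≈ 0.90184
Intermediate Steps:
j = 492 (j = -2*(14195 - 1*14441) = -2*(14195 - 14441) = -2*(-246) = 492)
b = 0 (b = (0*0)*3 = 0*3 = 0)
(b + 43319)/(j + 47542) = (0 + 43319)/(492 + 47542) = 43319/48034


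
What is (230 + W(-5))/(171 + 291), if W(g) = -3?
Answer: 227/462 ≈ 0.49134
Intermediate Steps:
(230 + W(-5))/(171 + 291) = (230 - 3)/(171 + 291) = 227/462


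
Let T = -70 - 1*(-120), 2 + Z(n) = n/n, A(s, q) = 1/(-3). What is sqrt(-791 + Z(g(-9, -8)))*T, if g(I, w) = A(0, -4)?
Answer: 300*I*sqrt(22) ≈ 1407.1*I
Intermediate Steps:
A(s, q) = -1/3
g(I, w) = -1/3
Z(n) = -1 (Z(n) = -2 + n/n = -2 + 1 = -1)
T = 50 (T = -70 + 120 = 50)
sqrt(-791 + Z(g(-9, -8)))*T = sqrt(-791 - 1)*50 = sqrt(-792)*50 = (6*I*sqrt(22))*50 = 300*I*sqrt(22)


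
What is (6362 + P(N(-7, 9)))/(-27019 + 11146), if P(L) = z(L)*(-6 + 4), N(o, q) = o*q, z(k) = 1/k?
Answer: -400808/999999 ≈ -0.40081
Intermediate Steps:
z(k) = 1/k
P(L) = -2/L (P(L) = (-6 + 4)/L = -2/L)
(6362 + P(N(-7, 9)))/(-27019 + 11146) = (6362 - 2/((-7*9)))/(-27019 + 11146) = (6362 - 2/(-63))/(-15873) = (6362 - 2*(-1/63))*(-1/15873) = (6362 + 2/63)*(-1/15873) = (400808/63)*(-1/15873) = -400808/999999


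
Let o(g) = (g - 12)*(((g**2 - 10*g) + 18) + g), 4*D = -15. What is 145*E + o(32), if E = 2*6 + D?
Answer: 65105/4 ≈ 16276.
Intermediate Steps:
D = -15/4 (D = (1/4)*(-15) = -15/4 ≈ -3.7500)
o(g) = (-12 + g)*(18 + g**2 - 9*g) (o(g) = (-12 + g)*((18 + g**2 - 10*g) + g) = (-12 + g)*(18 + g**2 - 9*g))
E = 33/4 (E = 2*6 - 15/4 = 12 - 15/4 = 33/4 ≈ 8.2500)
145*E + o(32) = 145*(33/4) + (-216 + 32**3 - 21*32**2 + 126*32) = 4785/4 + (-216 + 32768 - 21*1024 + 4032) = 4785/4 + (-216 + 32768 - 21504 + 4032) = 4785/4 + 15080 = 65105/4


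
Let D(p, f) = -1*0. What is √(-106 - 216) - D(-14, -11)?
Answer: I*√322 ≈ 17.944*I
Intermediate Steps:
D(p, f) = 0
√(-106 - 216) - D(-14, -11) = √(-106 - 216) - 1*0 = √(-322) + 0 = I*√322 + 0 = I*√322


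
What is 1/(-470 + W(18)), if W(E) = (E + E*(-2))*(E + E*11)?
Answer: -1/4358 ≈ -0.00022946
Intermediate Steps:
W(E) = -12*E² (W(E) = (E - 2*E)*(E + 11*E) = (-E)*(12*E) = -12*E²)
1/(-470 + W(18)) = 1/(-470 - 12*18²) = 1/(-470 - 12*324) = 1/(-470 - 3888) = 1/(-4358) = -1/4358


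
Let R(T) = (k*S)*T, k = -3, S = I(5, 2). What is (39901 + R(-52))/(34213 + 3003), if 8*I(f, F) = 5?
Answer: 79997/74432 ≈ 1.0748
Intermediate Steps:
I(f, F) = 5/8 (I(f, F) = (1/8)*5 = 5/8)
S = 5/8 ≈ 0.62500
R(T) = -15*T/8 (R(T) = (-3*5/8)*T = -15*T/8)
(39901 + R(-52))/(34213 + 3003) = (39901 - 15/8*(-52))/(34213 + 3003) = (39901 + 195/2)/37216 = (79997/2)*(1/37216) = 79997/74432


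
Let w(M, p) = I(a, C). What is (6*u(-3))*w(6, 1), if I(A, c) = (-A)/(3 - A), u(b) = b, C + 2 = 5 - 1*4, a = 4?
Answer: -72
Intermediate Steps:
C = -1 (C = -2 + (5 - 1*4) = -2 + (5 - 4) = -2 + 1 = -1)
I(A, c) = -A/(3 - A)
w(M, p) = 4 (w(M, p) = 4/(-3 + 4) = 4/1 = 4*1 = 4)
(6*u(-3))*w(6, 1) = (6*(-3))*4 = -18*4 = -72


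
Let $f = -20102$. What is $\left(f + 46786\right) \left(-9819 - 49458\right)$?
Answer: $-1581747468$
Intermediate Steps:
$\left(f + 46786\right) \left(-9819 - 49458\right) = \left(-20102 + 46786\right) \left(-9819 - 49458\right) = 26684 \left(-59277\right) = -1581747468$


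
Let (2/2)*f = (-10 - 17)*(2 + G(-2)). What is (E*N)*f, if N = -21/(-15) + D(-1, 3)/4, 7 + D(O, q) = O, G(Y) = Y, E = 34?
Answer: 0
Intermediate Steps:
D(O, q) = -7 + O
f = 0 (f = (-10 - 17)*(2 - 2) = -27*0 = 0)
N = -3/5 (N = -21/(-15) + (-7 - 1)/4 = -21*(-1/15) - 8*1/4 = 7/5 - 2 = -3/5 ≈ -0.60000)
(E*N)*f = (34*(-3/5))*0 = -102/5*0 = 0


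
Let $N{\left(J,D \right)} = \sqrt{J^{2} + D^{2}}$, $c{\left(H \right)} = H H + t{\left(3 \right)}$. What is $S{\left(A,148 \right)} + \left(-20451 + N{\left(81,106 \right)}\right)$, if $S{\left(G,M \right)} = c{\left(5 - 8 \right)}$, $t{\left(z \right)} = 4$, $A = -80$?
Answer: $-20438 + 37 \sqrt{13} \approx -20305.0$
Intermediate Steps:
$c{\left(H \right)} = 4 + H^{2}$ ($c{\left(H \right)} = H H + 4 = H^{2} + 4 = 4 + H^{2}$)
$S{\left(G,M \right)} = 13$ ($S{\left(G,M \right)} = 4 + \left(5 - 8\right)^{2} = 4 + \left(-3\right)^{2} = 4 + 9 = 13$)
$N{\left(J,D \right)} = \sqrt{D^{2} + J^{2}}$
$S{\left(A,148 \right)} + \left(-20451 + N{\left(81,106 \right)}\right) = 13 - \left(20451 - \sqrt{106^{2} + 81^{2}}\right) = 13 - \left(20451 - \sqrt{11236 + 6561}\right) = 13 - \left(20451 - \sqrt{17797}\right) = 13 - \left(20451 - 37 \sqrt{13}\right) = -20438 + 37 \sqrt{13}$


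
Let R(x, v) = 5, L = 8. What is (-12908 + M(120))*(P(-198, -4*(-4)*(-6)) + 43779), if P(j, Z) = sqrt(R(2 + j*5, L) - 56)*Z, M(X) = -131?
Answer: -570834381 + 1251744*I*sqrt(51) ≈ -5.7083e+8 + 8.9392e+6*I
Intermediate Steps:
P(j, Z) = I*Z*sqrt(51) (P(j, Z) = sqrt(5 - 56)*Z = sqrt(-51)*Z = (I*sqrt(51))*Z = I*Z*sqrt(51))
(-12908 + M(120))*(P(-198, -4*(-4)*(-6)) + 43779) = (-12908 - 131)*(I*(-4*(-4)*(-6))*sqrt(51) + 43779) = -13039*(I*(16*(-6))*sqrt(51) + 43779) = -13039*(I*(-96)*sqrt(51) + 43779) = -13039*(-96*I*sqrt(51) + 43779) = -13039*(43779 - 96*I*sqrt(51)) = -570834381 + 1251744*I*sqrt(51)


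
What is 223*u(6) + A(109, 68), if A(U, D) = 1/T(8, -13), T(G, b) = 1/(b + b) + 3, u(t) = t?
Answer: 103052/77 ≈ 1338.3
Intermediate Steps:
T(G, b) = 3 + 1/(2*b) (T(G, b) = 1/(2*b) + 3 = 3 + 1/(2*b))
A(U, D) = 26/77 (A(U, D) = 1/(3 + (1/2)/(-13)) = 1/(3 + (1/2)*(-1/13)) = 1/(3 - 1/26) = 1/(77/26) = 26/77)
223*u(6) + A(109, 68) = 223*6 + 26/77 = 1338 + 26/77 = 103052/77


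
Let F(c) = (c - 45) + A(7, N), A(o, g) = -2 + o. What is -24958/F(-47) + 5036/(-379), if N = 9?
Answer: 9020950/32973 ≈ 273.59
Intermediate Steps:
F(c) = -40 + c (F(c) = (c - 45) + (-2 + 7) = (-45 + c) + 5 = -40 + c)
-24958/F(-47) + 5036/(-379) = -24958/(-40 - 47) + 5036/(-379) = -24958/(-87) + 5036*(-1/379) = -24958*(-1/87) - 5036/379 = 24958/87 - 5036/379 = 9020950/32973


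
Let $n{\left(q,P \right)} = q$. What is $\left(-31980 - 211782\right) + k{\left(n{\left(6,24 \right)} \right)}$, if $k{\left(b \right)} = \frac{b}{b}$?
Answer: $-243761$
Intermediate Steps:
$k{\left(b \right)} = 1$
$\left(-31980 - 211782\right) + k{\left(n{\left(6,24 \right)} \right)} = \left(-31980 - 211782\right) + 1 = -243762 + 1 = -243761$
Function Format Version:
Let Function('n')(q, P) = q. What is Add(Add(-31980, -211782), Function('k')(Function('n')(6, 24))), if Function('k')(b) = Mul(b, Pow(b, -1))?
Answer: -243761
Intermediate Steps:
Function('k')(b) = 1
Add(Add(-31980, -211782), Function('k')(Function('n')(6, 24))) = Add(Add(-31980, -211782), 1) = Add(-243762, 1) = -243761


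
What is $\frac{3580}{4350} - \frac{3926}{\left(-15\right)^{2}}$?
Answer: $- \frac{108484}{6525} \approx -16.626$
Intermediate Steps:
$\frac{3580}{4350} - \frac{3926}{\left(-15\right)^{2}} = 3580 \cdot \frac{1}{4350} - \frac{3926}{225} = \frac{358}{435} - \frac{3926}{225} = - \frac{108484}{6525}$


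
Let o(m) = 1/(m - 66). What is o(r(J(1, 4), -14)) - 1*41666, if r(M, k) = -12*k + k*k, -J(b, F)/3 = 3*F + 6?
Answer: -12416467/298 ≈ -41666.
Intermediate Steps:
J(b, F) = -18 - 9*F (J(b, F) = -3*(3*F + 6) = -3*(6 + 3*F) = -18 - 9*F)
r(M, k) = k**2 - 12*k (r(M, k) = -12*k + k**2 = k**2 - 12*k)
o(m) = 1/(-66 + m)
o(r(J(1, 4), -14)) - 1*41666 = 1/(-66 - 14*(-12 - 14)) - 1*41666 = 1/(-66 - 14*(-26)) - 41666 = 1/(-66 + 364) - 41666 = 1/298 - 41666 = -12416467/298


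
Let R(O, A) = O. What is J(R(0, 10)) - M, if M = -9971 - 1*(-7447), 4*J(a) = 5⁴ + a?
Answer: 10721/4 ≈ 2680.3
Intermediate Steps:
J(a) = 625/4 + a/4 (J(a) = (5⁴ + a)/4 = (625 + a)/4 = 625/4 + a/4)
M = -2524 (M = -9971 + 7447 = -2524)
J(R(0, 10)) - M = (625/4 + (¼)*0) - 1*(-2524) = (625/4 + 0) + 2524 = 625/4 + 2524 = 10721/4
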